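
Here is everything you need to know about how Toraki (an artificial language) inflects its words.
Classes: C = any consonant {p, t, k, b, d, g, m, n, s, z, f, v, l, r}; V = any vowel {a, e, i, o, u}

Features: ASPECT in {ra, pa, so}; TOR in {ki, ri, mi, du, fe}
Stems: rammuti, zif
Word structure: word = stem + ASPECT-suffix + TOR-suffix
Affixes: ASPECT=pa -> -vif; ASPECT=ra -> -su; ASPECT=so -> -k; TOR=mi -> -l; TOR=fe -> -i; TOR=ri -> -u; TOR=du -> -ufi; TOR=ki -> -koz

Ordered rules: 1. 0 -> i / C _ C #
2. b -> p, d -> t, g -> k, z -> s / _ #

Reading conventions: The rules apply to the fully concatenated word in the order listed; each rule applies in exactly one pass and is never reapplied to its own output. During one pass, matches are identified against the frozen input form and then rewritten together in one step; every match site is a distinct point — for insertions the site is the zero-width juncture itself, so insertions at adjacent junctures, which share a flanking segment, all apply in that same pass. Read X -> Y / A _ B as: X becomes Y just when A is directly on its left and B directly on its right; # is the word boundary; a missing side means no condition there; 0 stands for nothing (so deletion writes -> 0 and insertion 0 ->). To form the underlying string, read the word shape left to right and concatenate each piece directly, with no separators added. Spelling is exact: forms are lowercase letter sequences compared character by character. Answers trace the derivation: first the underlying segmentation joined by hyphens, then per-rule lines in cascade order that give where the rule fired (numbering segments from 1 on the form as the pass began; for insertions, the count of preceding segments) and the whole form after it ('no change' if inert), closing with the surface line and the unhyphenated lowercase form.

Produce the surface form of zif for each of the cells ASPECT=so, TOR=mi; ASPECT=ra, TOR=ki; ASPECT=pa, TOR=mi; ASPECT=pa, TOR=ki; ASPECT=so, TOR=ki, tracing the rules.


cell ASPECT=so, TOR=mi:
underlying: zif-k-l
1. 0 -> i / C _ C #: inserts after position(s) 4: zifkil
2. b -> p, d -> t, g -> k, z -> s / _ #: no change
surface: zifkil

cell ASPECT=ra, TOR=ki:
underlying: zif-su-koz
1. 0 -> i / C _ C #: no change
2. b -> p, d -> t, g -> k, z -> s / _ #: fires at position(s) 8: zifsukos
surface: zifsukos

cell ASPECT=pa, TOR=mi:
underlying: zif-vif-l
1. 0 -> i / C _ C #: inserts after position(s) 6: zifvifil
2. b -> p, d -> t, g -> k, z -> s / _ #: no change
surface: zifvifil

cell ASPECT=pa, TOR=ki:
underlying: zif-vif-koz
1. 0 -> i / C _ C #: no change
2. b -> p, d -> t, g -> k, z -> s / _ #: fires at position(s) 9: zifvifkos
surface: zifvifkos

cell ASPECT=so, TOR=ki:
underlying: zif-k-koz
1. 0 -> i / C _ C #: no change
2. b -> p, d -> t, g -> k, z -> s / _ #: fires at position(s) 7: zifkkos
surface: zifkkos


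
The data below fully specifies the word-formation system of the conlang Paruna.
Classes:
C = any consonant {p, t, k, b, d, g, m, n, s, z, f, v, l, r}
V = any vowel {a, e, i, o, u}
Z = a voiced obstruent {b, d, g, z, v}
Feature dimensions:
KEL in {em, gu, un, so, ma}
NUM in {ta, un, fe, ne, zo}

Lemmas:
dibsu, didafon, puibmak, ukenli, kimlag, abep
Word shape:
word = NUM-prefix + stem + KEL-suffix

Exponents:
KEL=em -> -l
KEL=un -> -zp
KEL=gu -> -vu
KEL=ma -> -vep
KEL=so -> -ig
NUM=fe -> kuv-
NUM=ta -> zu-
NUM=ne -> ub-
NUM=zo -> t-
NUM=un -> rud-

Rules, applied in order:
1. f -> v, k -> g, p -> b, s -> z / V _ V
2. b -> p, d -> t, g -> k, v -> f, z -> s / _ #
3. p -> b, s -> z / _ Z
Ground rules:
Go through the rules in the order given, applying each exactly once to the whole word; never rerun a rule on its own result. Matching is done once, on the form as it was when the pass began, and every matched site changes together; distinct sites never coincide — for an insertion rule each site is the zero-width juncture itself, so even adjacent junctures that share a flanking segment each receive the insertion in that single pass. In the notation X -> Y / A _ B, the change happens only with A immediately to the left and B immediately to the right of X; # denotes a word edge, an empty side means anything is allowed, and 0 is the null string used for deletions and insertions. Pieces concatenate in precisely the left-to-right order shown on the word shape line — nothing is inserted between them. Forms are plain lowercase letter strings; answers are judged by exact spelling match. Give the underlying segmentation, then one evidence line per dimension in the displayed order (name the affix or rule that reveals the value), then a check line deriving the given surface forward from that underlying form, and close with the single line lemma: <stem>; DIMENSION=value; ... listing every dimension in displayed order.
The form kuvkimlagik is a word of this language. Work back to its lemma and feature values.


underlying: kuv-kimlag-ig
KEL=so - signalled by the affix -ig
NUM=fe - signalled by the affix kuv-
check: kuvkimlagig -> kuvkimlagig -> kuvkimlagik -> kuvkimlagik
lemma: kimlag; KEL=so; NUM=fe


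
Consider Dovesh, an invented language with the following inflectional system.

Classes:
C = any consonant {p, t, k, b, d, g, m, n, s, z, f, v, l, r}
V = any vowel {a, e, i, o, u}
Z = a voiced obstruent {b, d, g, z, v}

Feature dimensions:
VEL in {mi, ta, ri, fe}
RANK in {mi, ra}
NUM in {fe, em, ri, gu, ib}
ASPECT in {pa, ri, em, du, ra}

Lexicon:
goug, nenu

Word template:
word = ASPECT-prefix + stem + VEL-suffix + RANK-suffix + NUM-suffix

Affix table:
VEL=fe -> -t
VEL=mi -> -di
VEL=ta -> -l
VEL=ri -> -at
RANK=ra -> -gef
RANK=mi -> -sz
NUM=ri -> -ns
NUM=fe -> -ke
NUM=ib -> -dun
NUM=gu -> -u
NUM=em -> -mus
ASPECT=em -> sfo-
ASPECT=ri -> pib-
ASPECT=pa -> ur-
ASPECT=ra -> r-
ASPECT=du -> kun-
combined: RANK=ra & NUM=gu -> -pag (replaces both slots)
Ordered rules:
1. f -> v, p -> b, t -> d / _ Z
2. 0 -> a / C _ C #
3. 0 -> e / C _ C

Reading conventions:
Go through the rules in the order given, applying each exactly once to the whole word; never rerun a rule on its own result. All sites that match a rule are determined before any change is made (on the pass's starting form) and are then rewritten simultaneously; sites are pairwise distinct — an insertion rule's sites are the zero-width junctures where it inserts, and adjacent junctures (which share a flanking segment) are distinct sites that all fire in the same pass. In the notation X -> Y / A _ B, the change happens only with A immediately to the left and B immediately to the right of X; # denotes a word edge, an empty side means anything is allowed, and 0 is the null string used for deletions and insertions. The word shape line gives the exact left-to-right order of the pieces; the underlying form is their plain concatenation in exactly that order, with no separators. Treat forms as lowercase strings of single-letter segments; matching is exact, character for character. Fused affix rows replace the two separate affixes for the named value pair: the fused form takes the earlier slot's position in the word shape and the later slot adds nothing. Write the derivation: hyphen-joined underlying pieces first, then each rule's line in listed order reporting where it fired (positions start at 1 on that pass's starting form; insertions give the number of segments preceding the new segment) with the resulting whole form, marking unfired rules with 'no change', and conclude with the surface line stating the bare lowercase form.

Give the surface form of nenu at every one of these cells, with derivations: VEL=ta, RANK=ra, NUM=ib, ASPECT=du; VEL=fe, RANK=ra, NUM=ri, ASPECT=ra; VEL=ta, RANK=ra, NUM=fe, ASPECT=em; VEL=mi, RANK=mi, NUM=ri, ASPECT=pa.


cell VEL=ta, RANK=ra, NUM=ib, ASPECT=du:
underlying: kun-nenu-l-gef-dun
1. f -> v, p -> b, t -> d / _ Z: fires at position(s) 11: kunnenulgevdun
2. 0 -> a / C _ C #: no change
3. 0 -> e / C _ C: inserts after position(s) 3, 8, 11: kunenenulegevedun
surface: kunenenulegevedun

cell VEL=fe, RANK=ra, NUM=ri, ASPECT=ra:
underlying: r-nenu-t-gef-ns
1. f -> v, p -> b, t -> d / _ Z: fires at position(s) 6: rnenudgefns
2. 0 -> a / C _ C #: inserts after position(s) 10: rnenudgefnas
3. 0 -> e / C _ C: inserts after position(s) 1, 6, 9: renenudegefenas
surface: renenudegefenas

cell VEL=ta, RANK=ra, NUM=fe, ASPECT=em:
underlying: sfo-nenu-l-gef-ke
1. f -> v, p -> b, t -> d / _ Z: no change
2. 0 -> a / C _ C #: no change
3. 0 -> e / C _ C: inserts after position(s) 1, 8, 11: sefonenulegefeke
surface: sefonenulegefeke

cell VEL=mi, RANK=mi, NUM=ri, ASPECT=pa:
underlying: ur-nenu-di-sz-ns
1. f -> v, p -> b, t -> d / _ Z: no change
2. 0 -> a / C _ C #: inserts after position(s) 11: urnenudisznas
3. 0 -> e / C _ C: inserts after position(s) 2, 9, 10: urenenudisezenas
surface: urenenudisezenas


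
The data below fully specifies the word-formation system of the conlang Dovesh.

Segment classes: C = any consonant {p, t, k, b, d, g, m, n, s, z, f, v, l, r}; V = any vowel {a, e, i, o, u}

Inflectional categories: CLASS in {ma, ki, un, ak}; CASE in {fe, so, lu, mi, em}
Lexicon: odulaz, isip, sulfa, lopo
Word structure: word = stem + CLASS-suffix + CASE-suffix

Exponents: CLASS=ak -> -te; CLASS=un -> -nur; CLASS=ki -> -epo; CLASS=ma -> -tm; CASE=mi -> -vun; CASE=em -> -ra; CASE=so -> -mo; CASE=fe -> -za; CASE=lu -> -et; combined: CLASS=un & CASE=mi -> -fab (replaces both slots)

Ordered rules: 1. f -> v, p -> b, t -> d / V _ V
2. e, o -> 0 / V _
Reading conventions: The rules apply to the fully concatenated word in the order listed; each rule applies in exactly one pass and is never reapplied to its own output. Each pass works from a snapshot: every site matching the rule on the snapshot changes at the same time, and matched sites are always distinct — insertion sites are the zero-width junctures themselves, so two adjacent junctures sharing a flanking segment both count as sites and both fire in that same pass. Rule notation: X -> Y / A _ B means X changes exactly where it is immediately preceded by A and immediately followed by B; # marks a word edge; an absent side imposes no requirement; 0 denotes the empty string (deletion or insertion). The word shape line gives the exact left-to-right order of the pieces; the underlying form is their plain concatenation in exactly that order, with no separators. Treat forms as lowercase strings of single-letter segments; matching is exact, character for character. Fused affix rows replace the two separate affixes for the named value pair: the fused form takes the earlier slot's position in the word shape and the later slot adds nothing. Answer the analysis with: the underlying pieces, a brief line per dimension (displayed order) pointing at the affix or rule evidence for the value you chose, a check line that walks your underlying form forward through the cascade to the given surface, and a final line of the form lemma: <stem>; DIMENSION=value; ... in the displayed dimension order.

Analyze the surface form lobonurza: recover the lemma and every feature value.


underlying: lopo-nur-za
CLASS=un - signalled by the affix -nur
CASE=fe - signalled by the affix -za
check: loponurza -> lobonurza -> lobonurza
lemma: lopo; CLASS=un; CASE=fe


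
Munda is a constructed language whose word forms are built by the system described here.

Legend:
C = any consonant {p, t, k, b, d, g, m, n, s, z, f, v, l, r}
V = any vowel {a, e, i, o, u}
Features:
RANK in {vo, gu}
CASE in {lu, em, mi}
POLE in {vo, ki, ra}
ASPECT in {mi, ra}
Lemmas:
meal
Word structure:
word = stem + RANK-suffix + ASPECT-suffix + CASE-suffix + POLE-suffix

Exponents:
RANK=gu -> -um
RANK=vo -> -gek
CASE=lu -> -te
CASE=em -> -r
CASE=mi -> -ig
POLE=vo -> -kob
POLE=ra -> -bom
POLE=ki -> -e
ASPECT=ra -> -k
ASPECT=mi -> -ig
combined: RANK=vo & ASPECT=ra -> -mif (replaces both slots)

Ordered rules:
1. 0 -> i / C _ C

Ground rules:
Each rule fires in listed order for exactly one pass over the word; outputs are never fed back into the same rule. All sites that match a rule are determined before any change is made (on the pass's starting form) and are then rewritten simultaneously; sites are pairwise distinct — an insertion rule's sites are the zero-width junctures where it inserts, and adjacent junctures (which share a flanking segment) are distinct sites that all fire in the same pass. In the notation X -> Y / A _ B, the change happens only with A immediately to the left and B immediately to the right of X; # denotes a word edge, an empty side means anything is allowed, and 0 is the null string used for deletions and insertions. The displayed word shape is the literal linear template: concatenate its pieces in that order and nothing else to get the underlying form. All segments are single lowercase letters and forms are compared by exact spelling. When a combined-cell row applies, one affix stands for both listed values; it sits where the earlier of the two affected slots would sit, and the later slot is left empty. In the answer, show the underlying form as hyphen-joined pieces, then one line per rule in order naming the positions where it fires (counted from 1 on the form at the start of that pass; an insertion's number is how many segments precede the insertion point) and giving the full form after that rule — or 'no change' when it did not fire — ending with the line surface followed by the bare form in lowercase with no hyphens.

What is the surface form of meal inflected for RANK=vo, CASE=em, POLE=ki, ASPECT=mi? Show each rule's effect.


underlying: meal-gek-ig-r-e
1. 0 -> i / C _ C: inserts after position(s) 4, 9: mealigekigire
surface: mealigekigire


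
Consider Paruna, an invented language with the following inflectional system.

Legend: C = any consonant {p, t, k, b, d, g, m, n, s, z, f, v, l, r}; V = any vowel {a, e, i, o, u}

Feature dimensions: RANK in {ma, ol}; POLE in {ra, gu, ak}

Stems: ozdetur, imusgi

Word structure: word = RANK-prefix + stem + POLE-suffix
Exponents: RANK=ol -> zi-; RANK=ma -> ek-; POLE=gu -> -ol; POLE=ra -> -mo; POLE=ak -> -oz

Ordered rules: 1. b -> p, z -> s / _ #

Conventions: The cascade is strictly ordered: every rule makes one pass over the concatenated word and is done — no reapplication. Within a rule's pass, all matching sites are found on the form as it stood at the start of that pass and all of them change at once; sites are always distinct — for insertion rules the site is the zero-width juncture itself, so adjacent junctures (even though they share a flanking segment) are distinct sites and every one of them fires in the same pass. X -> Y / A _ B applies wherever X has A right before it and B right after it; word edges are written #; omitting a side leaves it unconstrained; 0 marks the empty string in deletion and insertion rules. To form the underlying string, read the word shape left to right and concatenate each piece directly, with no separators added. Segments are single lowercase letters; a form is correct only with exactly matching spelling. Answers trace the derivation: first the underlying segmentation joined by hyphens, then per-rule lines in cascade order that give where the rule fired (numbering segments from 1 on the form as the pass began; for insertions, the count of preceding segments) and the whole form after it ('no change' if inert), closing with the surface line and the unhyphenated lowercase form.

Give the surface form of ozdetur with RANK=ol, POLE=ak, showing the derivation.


underlying: zi-ozdetur-oz
1. b -> p, z -> s / _ #: fires at position(s) 11: ziozdeturos
surface: ziozdeturos


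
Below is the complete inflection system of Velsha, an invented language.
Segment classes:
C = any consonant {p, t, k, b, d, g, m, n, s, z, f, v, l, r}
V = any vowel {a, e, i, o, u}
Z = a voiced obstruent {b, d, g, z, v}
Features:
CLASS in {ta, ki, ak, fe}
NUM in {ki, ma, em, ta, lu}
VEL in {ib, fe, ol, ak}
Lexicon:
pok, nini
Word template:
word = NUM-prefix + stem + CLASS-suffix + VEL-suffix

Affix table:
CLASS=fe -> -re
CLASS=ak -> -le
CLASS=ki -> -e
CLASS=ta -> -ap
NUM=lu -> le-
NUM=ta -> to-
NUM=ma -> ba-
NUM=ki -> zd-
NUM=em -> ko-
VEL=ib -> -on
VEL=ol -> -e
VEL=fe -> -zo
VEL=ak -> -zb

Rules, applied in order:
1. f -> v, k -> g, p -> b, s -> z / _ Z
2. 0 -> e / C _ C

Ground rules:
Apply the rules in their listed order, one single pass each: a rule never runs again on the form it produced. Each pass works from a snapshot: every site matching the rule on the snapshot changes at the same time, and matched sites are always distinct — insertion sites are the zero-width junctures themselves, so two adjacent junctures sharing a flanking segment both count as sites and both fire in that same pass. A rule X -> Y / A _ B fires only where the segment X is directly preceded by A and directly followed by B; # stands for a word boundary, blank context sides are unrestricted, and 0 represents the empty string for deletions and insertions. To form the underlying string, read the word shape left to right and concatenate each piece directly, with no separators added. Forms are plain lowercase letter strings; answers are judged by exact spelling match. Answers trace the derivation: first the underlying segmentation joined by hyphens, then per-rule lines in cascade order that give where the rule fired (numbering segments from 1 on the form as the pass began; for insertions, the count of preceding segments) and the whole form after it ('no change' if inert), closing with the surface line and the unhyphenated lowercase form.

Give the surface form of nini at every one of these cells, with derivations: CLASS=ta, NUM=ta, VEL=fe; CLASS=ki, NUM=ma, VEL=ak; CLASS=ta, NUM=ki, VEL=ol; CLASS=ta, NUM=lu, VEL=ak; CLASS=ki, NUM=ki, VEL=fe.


cell CLASS=ta, NUM=ta, VEL=fe:
underlying: to-nini-ap-zo
1. f -> v, k -> g, p -> b, s -> z / _ Z: fires at position(s) 8: toniniabzo
2. 0 -> e / C _ C: inserts after position(s) 8: toniniabezo
surface: toniniabezo

cell CLASS=ki, NUM=ma, VEL=ak:
underlying: ba-nini-e-zb
1. f -> v, k -> g, p -> b, s -> z / _ Z: no change
2. 0 -> e / C _ C: inserts after position(s) 8: baniniezeb
surface: baniniezeb

cell CLASS=ta, NUM=ki, VEL=ol:
underlying: zd-nini-ap-e
1. f -> v, k -> g, p -> b, s -> z / _ Z: no change
2. 0 -> e / C _ C: inserts after position(s) 1, 2: zedeniniape
surface: zedeniniape

cell CLASS=ta, NUM=lu, VEL=ak:
underlying: le-nini-ap-zb
1. f -> v, k -> g, p -> b, s -> z / _ Z: fires at position(s) 8: leniniabzb
2. 0 -> e / C _ C: inserts after position(s) 8, 9: leniniabezeb
surface: leniniabezeb

cell CLASS=ki, NUM=ki, VEL=fe:
underlying: zd-nini-e-zo
1. f -> v, k -> g, p -> b, s -> z / _ Z: no change
2. 0 -> e / C _ C: inserts after position(s) 1, 2: zedeniniezo
surface: zedeniniezo


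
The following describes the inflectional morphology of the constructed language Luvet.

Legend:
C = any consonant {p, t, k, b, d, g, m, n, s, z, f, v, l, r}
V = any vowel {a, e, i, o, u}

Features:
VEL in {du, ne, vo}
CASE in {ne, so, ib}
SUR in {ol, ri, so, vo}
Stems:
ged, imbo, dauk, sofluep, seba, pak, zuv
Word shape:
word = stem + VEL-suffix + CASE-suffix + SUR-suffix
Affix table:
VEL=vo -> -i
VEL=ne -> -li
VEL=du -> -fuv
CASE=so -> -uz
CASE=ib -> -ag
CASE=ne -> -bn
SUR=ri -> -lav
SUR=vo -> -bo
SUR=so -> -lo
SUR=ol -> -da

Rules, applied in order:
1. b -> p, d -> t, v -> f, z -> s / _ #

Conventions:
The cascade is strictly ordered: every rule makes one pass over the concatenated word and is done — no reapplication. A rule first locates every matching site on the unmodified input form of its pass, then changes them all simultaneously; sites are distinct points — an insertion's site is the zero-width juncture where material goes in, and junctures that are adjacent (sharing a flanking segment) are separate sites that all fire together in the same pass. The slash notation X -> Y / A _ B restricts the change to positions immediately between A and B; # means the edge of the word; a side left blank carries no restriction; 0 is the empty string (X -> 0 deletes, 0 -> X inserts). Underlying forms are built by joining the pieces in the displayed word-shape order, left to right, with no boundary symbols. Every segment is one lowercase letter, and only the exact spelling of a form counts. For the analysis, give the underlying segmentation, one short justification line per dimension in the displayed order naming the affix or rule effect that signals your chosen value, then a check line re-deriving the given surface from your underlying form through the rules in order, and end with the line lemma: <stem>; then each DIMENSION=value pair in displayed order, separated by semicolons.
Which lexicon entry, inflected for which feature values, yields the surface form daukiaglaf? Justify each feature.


underlying: dauk-i-ag-lav
VEL=vo - signalled by the affix -i
CASE=ib - signalled by the affix -ag
SUR=ri - signalled by the affix -lav
check: daukiaglav -> daukiaglaf
lemma: dauk; VEL=vo; CASE=ib; SUR=ri


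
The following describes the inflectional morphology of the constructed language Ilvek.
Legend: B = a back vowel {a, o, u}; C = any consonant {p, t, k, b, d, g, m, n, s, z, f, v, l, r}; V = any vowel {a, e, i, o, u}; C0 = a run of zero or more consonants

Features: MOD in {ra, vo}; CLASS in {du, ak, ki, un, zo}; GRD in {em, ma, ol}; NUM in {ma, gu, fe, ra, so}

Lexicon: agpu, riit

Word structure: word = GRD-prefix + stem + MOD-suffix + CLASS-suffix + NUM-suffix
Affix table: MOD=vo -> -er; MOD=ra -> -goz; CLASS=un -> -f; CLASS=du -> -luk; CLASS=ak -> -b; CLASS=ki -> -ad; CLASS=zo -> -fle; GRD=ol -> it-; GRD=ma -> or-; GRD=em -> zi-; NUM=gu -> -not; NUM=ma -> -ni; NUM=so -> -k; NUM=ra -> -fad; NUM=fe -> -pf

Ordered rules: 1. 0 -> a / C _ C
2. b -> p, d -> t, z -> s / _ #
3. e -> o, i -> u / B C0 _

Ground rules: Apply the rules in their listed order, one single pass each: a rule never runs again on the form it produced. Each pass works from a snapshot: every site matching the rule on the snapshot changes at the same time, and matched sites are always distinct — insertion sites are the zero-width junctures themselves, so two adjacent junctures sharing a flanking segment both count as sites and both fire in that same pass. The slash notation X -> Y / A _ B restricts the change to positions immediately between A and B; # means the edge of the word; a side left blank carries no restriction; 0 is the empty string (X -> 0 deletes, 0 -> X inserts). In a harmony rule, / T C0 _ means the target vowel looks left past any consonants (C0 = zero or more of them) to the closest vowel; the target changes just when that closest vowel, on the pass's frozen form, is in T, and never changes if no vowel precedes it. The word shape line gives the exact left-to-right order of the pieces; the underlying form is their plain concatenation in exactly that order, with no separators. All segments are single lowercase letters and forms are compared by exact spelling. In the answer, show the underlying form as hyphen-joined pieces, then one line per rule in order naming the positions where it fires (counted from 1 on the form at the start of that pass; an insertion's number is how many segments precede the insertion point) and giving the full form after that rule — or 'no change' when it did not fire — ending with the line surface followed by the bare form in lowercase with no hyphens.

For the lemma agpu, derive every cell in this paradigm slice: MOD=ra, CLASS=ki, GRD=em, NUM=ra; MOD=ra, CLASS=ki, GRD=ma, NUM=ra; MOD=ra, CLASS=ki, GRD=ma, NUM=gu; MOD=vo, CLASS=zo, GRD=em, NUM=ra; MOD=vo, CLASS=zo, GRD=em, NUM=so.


cell MOD=ra, CLASS=ki, GRD=em, NUM=ra:
underlying: zi-agpu-goz-ad-fad
1. 0 -> a / C _ C: inserts after position(s) 4, 11: ziagapugozadafad
2. b -> p, d -> t, z -> s / _ #: fires at position(s) 16: ziagapugozadafat
3. e -> o, i -> u / B C0 _: no change
surface: ziagapugozadafat

cell MOD=ra, CLASS=ki, GRD=ma, NUM=ra:
underlying: or-agpu-goz-ad-fad
1. 0 -> a / C _ C: inserts after position(s) 4, 11: oragapugozadafad
2. b -> p, d -> t, z -> s / _ #: fires at position(s) 16: oragapugozadafat
3. e -> o, i -> u / B C0 _: no change
surface: oragapugozadafat

cell MOD=ra, CLASS=ki, GRD=ma, NUM=gu:
underlying: or-agpu-goz-ad-not
1. 0 -> a / C _ C: inserts after position(s) 4, 11: oragapugozadanot
2. b -> p, d -> t, z -> s / _ #: no change
3. e -> o, i -> u / B C0 _: no change
surface: oragapugozadanot

cell MOD=vo, CLASS=zo, GRD=em, NUM=ra:
underlying: zi-agpu-er-fle-fad
1. 0 -> a / C _ C: inserts after position(s) 4, 8, 9: ziagapuerafalefad
2. b -> p, d -> t, z -> s / _ #: fires at position(s) 17: ziagapuerafalefat
3. e -> o, i -> u / B C0 _: fires at position(s) 8, 14: ziagapuorafalofat
surface: ziagapuorafalofat

cell MOD=vo, CLASS=zo, GRD=em, NUM=so:
underlying: zi-agpu-er-fle-k
1. 0 -> a / C _ C: inserts after position(s) 4, 8, 9: ziagapuerafalek
2. b -> p, d -> t, z -> s / _ #: no change
3. e -> o, i -> u / B C0 _: fires at position(s) 8, 14: ziagapuorafalok
surface: ziagapuorafalok


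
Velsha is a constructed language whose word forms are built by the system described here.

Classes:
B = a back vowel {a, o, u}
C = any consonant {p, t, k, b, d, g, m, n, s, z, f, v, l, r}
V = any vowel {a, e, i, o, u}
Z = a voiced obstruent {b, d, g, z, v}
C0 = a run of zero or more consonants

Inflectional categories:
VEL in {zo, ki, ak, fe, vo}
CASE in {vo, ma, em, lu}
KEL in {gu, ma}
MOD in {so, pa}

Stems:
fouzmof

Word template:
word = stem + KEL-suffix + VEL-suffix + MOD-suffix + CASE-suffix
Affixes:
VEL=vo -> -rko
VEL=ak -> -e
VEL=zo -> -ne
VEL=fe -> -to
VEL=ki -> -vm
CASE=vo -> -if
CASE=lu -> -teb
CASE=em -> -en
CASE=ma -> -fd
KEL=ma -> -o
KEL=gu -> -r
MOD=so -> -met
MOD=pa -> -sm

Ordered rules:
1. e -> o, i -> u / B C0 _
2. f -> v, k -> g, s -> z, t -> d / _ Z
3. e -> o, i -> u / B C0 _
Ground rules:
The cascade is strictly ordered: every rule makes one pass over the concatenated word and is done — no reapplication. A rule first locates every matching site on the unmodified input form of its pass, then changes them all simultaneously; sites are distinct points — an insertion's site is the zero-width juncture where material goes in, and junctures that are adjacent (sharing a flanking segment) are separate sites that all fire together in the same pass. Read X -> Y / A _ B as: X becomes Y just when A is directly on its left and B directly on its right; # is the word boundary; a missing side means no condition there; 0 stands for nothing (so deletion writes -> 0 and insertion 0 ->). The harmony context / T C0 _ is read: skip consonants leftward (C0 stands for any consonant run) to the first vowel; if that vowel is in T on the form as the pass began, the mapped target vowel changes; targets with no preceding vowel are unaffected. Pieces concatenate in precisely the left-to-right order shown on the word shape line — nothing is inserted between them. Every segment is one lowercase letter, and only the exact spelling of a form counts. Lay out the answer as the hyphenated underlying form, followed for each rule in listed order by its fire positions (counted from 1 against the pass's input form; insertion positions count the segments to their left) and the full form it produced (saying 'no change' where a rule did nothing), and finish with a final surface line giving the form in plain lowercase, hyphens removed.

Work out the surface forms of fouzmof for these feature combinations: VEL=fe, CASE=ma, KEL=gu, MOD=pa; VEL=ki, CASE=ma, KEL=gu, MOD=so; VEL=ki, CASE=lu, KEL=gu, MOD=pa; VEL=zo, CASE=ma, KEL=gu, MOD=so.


cell VEL=fe, CASE=ma, KEL=gu, MOD=pa:
underlying: fouzmof-r-to-sm-fd
1. e -> o, i -> u / B C0 _: no change
2. f -> v, k -> g, s -> z, t -> d / _ Z: fires at position(s) 13: fouzmofrtosmvd
3. e -> o, i -> u / B C0 _: no change
surface: fouzmofrtosmvd

cell VEL=ki, CASE=ma, KEL=gu, MOD=so:
underlying: fouzmof-r-vm-met-fd
1. e -> o, i -> u / B C0 _: fires at position(s) 12: fouzmofrvmmotfd
2. f -> v, k -> g, s -> z, t -> d / _ Z: fires at position(s) 14: fouzmofrvmmotvd
3. e -> o, i -> u / B C0 _: no change
surface: fouzmofrvmmotvd

cell VEL=ki, CASE=lu, KEL=gu, MOD=pa:
underlying: fouzmof-r-vm-sm-teb
1. e -> o, i -> u / B C0 _: fires at position(s) 14: fouzmofrvmsmtob
2. f -> v, k -> g, s -> z, t -> d / _ Z: no change
3. e -> o, i -> u / B C0 _: no change
surface: fouzmofrvmsmtob

cell VEL=zo, CASE=ma, KEL=gu, MOD=so:
underlying: fouzmof-r-ne-met-fd
1. e -> o, i -> u / B C0 _: fires at position(s) 10: fouzmofrnometfd
2. f -> v, k -> g, s -> z, t -> d / _ Z: fires at position(s) 14: fouzmofrnometvd
3. e -> o, i -> u / B C0 _: fires at position(s) 12: fouzmofrnomotvd
surface: fouzmofrnomotvd


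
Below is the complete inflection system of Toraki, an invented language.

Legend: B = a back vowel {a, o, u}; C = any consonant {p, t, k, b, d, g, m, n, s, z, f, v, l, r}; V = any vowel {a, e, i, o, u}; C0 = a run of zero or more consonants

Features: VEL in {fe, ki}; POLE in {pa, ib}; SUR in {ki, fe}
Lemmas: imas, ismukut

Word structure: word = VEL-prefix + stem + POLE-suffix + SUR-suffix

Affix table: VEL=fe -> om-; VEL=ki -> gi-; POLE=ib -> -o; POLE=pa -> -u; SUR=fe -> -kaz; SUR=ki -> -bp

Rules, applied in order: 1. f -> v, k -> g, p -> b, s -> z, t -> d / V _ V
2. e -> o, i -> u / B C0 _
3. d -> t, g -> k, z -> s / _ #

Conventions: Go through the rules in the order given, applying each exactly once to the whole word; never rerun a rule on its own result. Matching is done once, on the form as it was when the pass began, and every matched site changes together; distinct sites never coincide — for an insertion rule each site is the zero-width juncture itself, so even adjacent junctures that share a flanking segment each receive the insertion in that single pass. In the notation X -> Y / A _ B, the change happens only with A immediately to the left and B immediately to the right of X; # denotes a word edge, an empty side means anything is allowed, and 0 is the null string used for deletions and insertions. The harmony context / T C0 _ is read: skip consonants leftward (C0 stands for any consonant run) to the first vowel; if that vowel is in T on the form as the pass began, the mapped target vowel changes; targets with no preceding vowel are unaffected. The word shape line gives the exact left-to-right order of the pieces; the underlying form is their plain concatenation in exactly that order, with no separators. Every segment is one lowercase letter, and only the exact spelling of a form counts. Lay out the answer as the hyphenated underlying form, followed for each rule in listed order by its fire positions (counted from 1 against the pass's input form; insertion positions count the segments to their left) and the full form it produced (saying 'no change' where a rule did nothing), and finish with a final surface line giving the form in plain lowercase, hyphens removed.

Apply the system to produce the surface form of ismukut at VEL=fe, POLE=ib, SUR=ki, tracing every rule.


underlying: om-ismukut-o-bp
1. f -> v, k -> g, p -> b, s -> z, t -> d / V _ V: fires at position(s) 7, 9: omismugudobp
2. e -> o, i -> u / B C0 _: fires at position(s) 3: omusmugudobp
3. d -> t, g -> k, z -> s / _ #: no change
surface: omusmugudobp


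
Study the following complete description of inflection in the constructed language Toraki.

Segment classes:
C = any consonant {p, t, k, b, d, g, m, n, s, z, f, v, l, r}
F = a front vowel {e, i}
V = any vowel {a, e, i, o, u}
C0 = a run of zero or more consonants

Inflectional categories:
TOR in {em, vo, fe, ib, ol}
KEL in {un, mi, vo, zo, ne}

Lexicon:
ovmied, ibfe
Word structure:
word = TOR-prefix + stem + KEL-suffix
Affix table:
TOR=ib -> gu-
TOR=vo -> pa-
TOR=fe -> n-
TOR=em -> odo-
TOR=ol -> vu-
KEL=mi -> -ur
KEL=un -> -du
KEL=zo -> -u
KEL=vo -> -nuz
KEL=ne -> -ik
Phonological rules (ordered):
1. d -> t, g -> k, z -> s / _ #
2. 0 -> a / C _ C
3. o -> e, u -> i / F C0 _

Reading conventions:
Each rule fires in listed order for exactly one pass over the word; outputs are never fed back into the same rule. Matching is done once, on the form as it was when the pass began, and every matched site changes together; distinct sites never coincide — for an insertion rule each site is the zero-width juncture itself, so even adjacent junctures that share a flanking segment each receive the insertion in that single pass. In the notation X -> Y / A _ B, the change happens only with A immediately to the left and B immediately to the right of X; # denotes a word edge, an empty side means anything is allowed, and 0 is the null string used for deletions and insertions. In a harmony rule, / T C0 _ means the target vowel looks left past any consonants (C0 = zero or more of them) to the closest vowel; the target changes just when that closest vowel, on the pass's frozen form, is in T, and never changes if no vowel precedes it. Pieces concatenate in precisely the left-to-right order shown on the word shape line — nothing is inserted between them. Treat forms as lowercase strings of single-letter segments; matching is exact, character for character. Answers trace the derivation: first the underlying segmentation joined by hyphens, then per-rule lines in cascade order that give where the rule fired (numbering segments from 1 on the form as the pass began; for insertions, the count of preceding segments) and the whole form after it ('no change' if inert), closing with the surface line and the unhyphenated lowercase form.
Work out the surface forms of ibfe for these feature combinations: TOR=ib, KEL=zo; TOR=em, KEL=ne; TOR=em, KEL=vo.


cell TOR=ib, KEL=zo:
underlying: gu-ibfe-u
1. d -> t, g -> k, z -> s / _ #: no change
2. 0 -> a / C _ C: inserts after position(s) 4: guibafeu
3. o -> e, u -> i / F C0 _: fires at position(s) 8: guibafei
surface: guibafei

cell TOR=em, KEL=ne:
underlying: odo-ibfe-ik
1. d -> t, g -> k, z -> s / _ #: no change
2. 0 -> a / C _ C: inserts after position(s) 5: odoibafeik
3. o -> e, u -> i / F C0 _: no change
surface: odoibafeik

cell TOR=em, KEL=vo:
underlying: odo-ibfe-nuz
1. d -> t, g -> k, z -> s / _ #: fires at position(s) 10: odoibfenus
2. 0 -> a / C _ C: inserts after position(s) 5: odoibafenus
3. o -> e, u -> i / F C0 _: fires at position(s) 10: odoibafenis
surface: odoibafenis


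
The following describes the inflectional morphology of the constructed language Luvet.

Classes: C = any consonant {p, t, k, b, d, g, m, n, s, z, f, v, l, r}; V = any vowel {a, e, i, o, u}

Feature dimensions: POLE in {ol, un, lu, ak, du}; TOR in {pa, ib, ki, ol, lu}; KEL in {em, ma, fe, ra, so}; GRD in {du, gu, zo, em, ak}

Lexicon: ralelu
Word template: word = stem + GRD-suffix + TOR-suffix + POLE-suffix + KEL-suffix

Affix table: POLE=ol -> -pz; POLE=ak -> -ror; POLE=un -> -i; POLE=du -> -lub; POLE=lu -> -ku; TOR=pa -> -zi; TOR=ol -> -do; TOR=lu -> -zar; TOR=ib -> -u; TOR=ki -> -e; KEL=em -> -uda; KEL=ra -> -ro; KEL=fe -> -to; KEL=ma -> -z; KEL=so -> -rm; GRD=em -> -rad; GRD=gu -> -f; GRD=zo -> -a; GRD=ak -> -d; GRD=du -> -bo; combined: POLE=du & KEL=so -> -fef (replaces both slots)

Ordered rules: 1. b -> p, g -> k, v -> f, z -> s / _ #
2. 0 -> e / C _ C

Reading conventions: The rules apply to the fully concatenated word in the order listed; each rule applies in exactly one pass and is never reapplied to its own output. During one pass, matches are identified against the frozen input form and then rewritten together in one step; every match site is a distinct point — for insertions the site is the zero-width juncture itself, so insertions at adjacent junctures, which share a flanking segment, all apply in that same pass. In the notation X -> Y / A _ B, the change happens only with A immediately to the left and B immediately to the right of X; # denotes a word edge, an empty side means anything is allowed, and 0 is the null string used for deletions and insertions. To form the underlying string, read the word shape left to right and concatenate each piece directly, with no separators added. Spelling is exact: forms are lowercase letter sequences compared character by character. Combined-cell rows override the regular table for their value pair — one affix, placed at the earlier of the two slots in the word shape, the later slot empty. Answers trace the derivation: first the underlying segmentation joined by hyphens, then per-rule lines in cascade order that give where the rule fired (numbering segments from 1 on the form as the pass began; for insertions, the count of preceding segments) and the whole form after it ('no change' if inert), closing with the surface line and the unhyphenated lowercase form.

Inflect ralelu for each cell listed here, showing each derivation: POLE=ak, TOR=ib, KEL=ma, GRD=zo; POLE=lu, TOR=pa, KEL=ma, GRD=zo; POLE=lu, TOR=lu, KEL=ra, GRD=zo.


cell POLE=ak, TOR=ib, KEL=ma, GRD=zo:
underlying: ralelu-a-u-ror-z
1. b -> p, g -> k, v -> f, z -> s / _ #: fires at position(s) 12: raleluaurors
2. 0 -> e / C _ C: inserts after position(s) 11: raleluaurores
surface: raleluaurores

cell POLE=lu, TOR=pa, KEL=ma, GRD=zo:
underlying: ralelu-a-zi-ku-z
1. b -> p, g -> k, v -> f, z -> s / _ #: fires at position(s) 12: raleluazikus
2. 0 -> e / C _ C: no change
surface: raleluazikus

cell POLE=lu, TOR=lu, KEL=ra, GRD=zo:
underlying: ralelu-a-zar-ku-ro
1. b -> p, g -> k, v -> f, z -> s / _ #: no change
2. 0 -> e / C _ C: inserts after position(s) 10: raleluazarekuro
surface: raleluazarekuro


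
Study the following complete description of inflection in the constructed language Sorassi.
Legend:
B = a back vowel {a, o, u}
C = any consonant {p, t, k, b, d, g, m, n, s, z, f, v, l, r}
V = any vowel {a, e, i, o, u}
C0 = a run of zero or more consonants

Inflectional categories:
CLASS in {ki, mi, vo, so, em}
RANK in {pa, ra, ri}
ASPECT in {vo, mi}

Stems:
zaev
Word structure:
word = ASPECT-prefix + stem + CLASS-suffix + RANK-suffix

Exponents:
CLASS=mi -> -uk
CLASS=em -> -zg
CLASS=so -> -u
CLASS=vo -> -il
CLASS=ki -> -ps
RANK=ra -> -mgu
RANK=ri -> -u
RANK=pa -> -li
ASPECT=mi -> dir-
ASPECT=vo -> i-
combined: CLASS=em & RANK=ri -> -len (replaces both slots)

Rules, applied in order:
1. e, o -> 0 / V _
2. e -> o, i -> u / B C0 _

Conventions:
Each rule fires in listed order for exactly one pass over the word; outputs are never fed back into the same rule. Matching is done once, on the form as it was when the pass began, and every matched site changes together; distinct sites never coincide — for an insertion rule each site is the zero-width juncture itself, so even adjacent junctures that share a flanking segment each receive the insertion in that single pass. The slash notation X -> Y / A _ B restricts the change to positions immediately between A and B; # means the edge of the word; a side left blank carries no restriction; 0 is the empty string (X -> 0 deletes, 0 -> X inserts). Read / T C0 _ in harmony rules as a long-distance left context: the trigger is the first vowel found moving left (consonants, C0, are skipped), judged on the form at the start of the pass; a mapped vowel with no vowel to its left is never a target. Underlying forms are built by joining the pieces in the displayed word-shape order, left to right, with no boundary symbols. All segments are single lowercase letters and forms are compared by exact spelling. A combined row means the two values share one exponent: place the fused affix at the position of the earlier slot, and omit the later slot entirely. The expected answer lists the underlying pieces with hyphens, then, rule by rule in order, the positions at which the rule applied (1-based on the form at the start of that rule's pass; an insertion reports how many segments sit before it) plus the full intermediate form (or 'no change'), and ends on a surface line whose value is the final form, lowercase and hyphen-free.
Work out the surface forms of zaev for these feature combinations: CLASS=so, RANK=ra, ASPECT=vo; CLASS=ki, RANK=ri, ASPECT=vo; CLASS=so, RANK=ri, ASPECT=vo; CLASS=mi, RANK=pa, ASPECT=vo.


cell CLASS=so, RANK=ra, ASPECT=vo:
underlying: i-zaev-u-mgu
1. e, o -> 0 / V _: fires at position(s) 4: izavumgu
2. e -> o, i -> u / B C0 _: no change
surface: izavumgu

cell CLASS=ki, RANK=ri, ASPECT=vo:
underlying: i-zaev-ps-u
1. e, o -> 0 / V _: fires at position(s) 4: izavpsu
2. e -> o, i -> u / B C0 _: no change
surface: izavpsu

cell CLASS=so, RANK=ri, ASPECT=vo:
underlying: i-zaev-u-u
1. e, o -> 0 / V _: fires at position(s) 4: izavuu
2. e -> o, i -> u / B C0 _: no change
surface: izavuu

cell CLASS=mi, RANK=pa, ASPECT=vo:
underlying: i-zaev-uk-li
1. e, o -> 0 / V _: fires at position(s) 4: izavukli
2. e -> o, i -> u / B C0 _: fires at position(s) 8: izavuklu
surface: izavuklu
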